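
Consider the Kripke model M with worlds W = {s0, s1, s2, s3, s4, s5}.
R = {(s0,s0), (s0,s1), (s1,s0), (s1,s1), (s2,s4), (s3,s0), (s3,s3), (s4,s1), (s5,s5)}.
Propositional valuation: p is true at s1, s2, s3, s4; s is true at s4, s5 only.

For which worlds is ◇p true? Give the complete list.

s0, s1, s2, s3, s4

Let φ = ◇p. Evaluate φ at each world:
  s0 (successors {s0, s1}): φ is true.
  s1 (successors {s0, s1}): φ is true.
  s2 (successors {s4}): φ is true.
  s3 (successors {s0, s3}): φ is true.
  s4 (successors {s1}): φ is true.
  s5 (successors {s5}): φ is false.
For instance, at s4:
  At s4: ◇p requires p at some successor in {s1}.
    p holds at s1, so ◇p is true at s4.
Satisfying worlds: {s0, s1, s2, s3, s4}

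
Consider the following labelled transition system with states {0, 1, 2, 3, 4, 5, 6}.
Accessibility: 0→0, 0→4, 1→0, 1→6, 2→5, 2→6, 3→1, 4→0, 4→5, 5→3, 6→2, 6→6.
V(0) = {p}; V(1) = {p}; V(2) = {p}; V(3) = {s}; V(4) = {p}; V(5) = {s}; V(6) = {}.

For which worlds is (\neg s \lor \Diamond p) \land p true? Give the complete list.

0, 1, 2, 4

Let φ = (\neg s \lor \Diamond p) \land p. Evaluate φ at each world:
  0 (successors {0, 4}): φ is true.
  1 (successors {0, 6}): φ is true.
  2 (successors {5, 6}): φ is true.
  3 (successors {1}): φ is false.
  4 (successors {0, 5}): φ is true.
  5 (successors {3}): φ is false.
  6 (successors {2, 6}): φ is false.
For instance, at 0:
  At 0: \neg s \lor \Diamond p is true, p is true, so (\neg s \lor \Diamond p) \land p is true.
    At 0: \neg s is true, \Diamond p is true, so \neg s \lor \Diamond p is true.
      At 0: \Diamond p requires p at some successor in {0, 4}.
        p holds at 0, so \Diamond p is true at 0.
Satisfying worlds: {0, 1, 2, 4}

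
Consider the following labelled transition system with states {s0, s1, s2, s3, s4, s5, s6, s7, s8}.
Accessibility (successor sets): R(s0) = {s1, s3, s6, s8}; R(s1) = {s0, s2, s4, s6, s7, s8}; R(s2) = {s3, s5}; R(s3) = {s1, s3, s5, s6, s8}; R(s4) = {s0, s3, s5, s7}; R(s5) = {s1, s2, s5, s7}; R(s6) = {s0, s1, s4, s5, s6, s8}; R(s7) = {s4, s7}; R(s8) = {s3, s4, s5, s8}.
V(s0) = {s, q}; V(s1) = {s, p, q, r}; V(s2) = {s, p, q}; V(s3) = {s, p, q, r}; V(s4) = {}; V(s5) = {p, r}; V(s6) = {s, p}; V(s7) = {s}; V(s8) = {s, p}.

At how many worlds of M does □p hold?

Recall that □ψ holds at a world iff ψ holds at every accessible world, and ◇ψ holds iff ψ holds at some accessible world.
Let φ = □p. Evaluate φ at each world:
  s0 (successors {s1, s3, s6, s8}): φ is true.
  s1 (successors {s0, s2, s4, s6, s7, s8}): φ is false.
  s2 (successors {s3, s5}): φ is true.
  s3 (successors {s1, s3, s5, s6, s8}): φ is true.
  s4 (successors {s0, s3, s5, s7}): φ is false.
  s5 (successors {s1, s2, s5, s7}): φ is false.
  s6 (successors {s0, s1, s4, s5, s6, s8}): φ is false.
  s7 (successors {s4, s7}): φ is false.
  s8 (successors {s3, s4, s5, s8}): φ is false.
For instance, at s5:
  At s5: □p requires p at every successor {s1, s2, s5, s7}.
    p fails at s7, so □p is false at s5.
Satisfying worlds: {s0, s2, s3}

3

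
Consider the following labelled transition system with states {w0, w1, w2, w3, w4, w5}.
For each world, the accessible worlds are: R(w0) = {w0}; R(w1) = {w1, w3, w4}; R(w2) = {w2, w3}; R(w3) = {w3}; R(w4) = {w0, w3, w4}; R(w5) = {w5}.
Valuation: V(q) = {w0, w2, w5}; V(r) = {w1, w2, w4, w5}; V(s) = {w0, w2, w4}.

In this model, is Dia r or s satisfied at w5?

At w5: Dia r is true, s is false, so Dia r or s is true.
  At w5: Dia r requires r at some successor in {w5}.
    r holds at w5, so Dia r is true at w5.

Yes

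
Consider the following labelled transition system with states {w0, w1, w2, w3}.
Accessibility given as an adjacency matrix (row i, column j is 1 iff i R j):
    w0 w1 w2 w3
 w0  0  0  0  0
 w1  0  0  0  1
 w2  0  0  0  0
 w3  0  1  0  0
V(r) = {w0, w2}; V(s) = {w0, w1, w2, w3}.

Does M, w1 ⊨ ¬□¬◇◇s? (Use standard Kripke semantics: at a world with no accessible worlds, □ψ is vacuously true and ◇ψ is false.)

Yes

At w1: □¬◇◇s is false, so ¬□¬◇◇s is true.
  At w1: □¬◇◇s requires ¬◇◇s at every successor {w3}.
    ¬◇◇s fails at w3, so □¬◇◇s is false at w1.
      At w3: ◇◇s is true, so ¬◇◇s is false.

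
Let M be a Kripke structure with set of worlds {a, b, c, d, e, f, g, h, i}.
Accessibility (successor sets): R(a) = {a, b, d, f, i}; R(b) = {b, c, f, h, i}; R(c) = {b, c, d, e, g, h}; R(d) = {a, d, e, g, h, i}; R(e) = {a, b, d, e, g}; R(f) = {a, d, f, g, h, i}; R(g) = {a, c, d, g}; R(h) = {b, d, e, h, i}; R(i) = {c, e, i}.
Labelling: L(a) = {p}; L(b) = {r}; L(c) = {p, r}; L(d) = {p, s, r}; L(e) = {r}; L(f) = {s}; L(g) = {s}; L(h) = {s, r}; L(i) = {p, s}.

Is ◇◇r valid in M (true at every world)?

Let φ = ◇◇r. Evaluate φ at each world:
  a (successors {a, b, d, f, i}): φ is true.
  b (successors {b, c, f, h, i}): φ is true.
  c (successors {b, c, d, e, g, h}): φ is true.
  d (successors {a, d, e, g, h, i}): φ is true.
  e (successors {a, b, d, e, g}): φ is true.
  f (successors {a, d, f, g, h, i}): φ is true.
  g (successors {a, c, d, g}): φ is true.
  h (successors {b, d, e, h, i}): φ is true.
  i (successors {c, e, i}): φ is true.
For instance, at e:
  At e: ◇◇r requires ◇r at some successor in {a, b, d, e, g}.
    ◇r holds at a, so ◇◇r is true at e.
      At a: ◇r requires r at some successor in {a, b, d, f, i}.
        r holds at b, so ◇r is true at a.

Yes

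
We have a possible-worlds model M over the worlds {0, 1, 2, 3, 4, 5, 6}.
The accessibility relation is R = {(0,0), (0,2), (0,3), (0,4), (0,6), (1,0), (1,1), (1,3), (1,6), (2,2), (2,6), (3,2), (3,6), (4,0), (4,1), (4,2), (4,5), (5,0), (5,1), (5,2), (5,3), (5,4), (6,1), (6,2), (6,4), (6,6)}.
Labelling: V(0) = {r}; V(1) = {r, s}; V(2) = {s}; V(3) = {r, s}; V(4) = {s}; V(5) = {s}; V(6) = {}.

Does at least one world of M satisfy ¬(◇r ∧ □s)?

Let φ = ¬(◇r ∧ □s). Evaluate φ at each world:
  0 (successors {0, 2, 3, 4, 6}): φ is true.
  1 (successors {0, 1, 3, 6}): φ is true.
  2 (successors {2, 6}): φ is true.
  3 (successors {2, 6}): φ is true.
  4 (successors {0, 1, 2, 5}): φ is true.
  5 (successors {0, 1, 2, 3, 4}): φ is true.
  6 (successors {1, 2, 4, 6}): φ is true.
Detail at 0 (witness):
  At 0: ◇r ∧ □s is false, so ¬(◇r ∧ □s) is true.
    At 0: ◇r is true, □s is false, so ◇r ∧ □s is false.
      At 0: ◇r requires r at some successor in {0, 2, 3, 4, 6}.
        r holds at 0, so ◇r is true at 0.
      At 0: □s requires s at every successor {0, 2, 3, 4, 6}.
        s fails at 0, so □s is false at 0.

Yes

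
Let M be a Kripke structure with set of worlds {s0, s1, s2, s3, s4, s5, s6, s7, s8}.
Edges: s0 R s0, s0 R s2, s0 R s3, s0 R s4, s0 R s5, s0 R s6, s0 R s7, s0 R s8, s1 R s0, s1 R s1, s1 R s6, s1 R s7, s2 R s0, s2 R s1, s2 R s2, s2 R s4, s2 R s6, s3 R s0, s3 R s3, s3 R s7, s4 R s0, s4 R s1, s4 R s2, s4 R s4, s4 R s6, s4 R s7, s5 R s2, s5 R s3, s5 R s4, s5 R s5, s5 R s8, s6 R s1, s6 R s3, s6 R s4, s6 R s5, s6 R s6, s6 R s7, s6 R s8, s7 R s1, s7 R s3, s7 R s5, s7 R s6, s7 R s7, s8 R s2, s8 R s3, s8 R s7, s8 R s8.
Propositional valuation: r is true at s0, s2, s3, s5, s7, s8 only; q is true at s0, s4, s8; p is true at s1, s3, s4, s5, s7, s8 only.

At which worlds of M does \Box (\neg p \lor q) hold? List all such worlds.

Let φ = \Box (\neg p \lor q). Evaluate φ at each world:
  s0 (successors {s0, s2, s3, s4, s5, s6, s7, s8}): φ is false.
  s1 (successors {s0, s1, s6, s7}): φ is false.
  s2 (successors {s0, s1, s2, s4, s6}): φ is false.
  s3 (successors {s0, s3, s7}): φ is false.
  s4 (successors {s0, s1, s2, s4, s6, s7}): φ is false.
  s5 (successors {s2, s3, s4, s5, s8}): φ is false.
  s6 (successors {s1, s3, s4, s5, s6, s7, s8}): φ is false.
  s7 (successors {s1, s3, s5, s6, s7}): φ is false.
  s8 (successors {s2, s3, s7, s8}): φ is false.
For instance, at s0:
  At s0: \Box (\neg p \lor q) requires \neg p \lor q at every successor {s0, s2, s3, s4, s5, s6, s7, s8}.
    \neg p \lor q fails at s3, so \Box (\neg p \lor q) is false at s0.
Satisfying worlds: none.

none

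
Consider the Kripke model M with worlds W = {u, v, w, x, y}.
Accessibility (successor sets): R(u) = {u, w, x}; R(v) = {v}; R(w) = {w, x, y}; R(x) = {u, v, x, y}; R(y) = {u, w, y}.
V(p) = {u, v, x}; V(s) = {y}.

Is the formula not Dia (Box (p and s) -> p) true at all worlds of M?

Let φ = not Dia (Box (p and s) -> p). Evaluate φ at each world:
  u (successors {u, w, x}): φ is false.
  v (successors {v}): φ is false.
  w (successors {w, x, y}): φ is false.
  x (successors {u, v, x, y}): φ is false.
  y (successors {u, w, y}): φ is false.
Detail at u (counterexample):
  At u: Dia (Box (p and s) -> p) is true, so not Dia (Box (p and s) -> p) is false.
    At u: Dia (Box (p and s) -> p) requires Box (p and s) -> p at some successor in {u, w, x}.
      Box (p and s) -> p holds at u, so Dia (Box (p and s) -> p) is true at u.

No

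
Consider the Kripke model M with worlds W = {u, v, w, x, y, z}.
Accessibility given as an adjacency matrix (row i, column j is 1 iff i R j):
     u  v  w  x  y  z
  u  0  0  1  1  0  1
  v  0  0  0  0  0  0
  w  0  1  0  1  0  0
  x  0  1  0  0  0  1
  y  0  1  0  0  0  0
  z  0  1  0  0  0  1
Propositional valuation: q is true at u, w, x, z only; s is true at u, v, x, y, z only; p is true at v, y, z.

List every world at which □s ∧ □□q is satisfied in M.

Recall that □ψ holds at a world iff ψ holds at every accessible world, and ◇ψ holds iff ψ holds at some accessible world.
Let φ = □s ∧ □□q. Evaluate φ at each world:
  u (successors {w, x, z}): φ is false.
  v (successors ∅): φ is true.
  w (successors {v, x}): φ is false.
  x (successors {v, z}): φ is false.
  y (successors {v}): φ is true.
  z (successors {v, z}): φ is false.
For instance, at y:
  At y: □s is true, □□q is true, so □s ∧ □□q is true.
    At y: □s requires s at every successor {v}.
      At v: s is true.
    So □s is true at y.
    At y: □□q requires □q at every successor {v}.
      At v: □q is true.
    So □□q is true at y.
Satisfying worlds: {v, y}

v, y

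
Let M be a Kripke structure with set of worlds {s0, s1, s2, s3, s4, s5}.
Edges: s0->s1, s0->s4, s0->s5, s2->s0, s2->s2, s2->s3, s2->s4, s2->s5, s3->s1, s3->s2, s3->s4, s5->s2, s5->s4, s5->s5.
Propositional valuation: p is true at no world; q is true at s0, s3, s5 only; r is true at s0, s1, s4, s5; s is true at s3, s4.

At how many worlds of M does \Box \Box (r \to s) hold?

2

Recall that \Box ψ holds at a world iff ψ holds at every accessible world, and \Diamond ψ holds iff ψ holds at some accessible world.
Let φ = \Box \Box (r \to s). Evaluate φ at each world:
  s0 (successors {s1, s4, s5}): φ is false.
  s1 (successors ∅): φ is true.
  s2 (successors {s0, s2, s3, s4, s5}): φ is false.
  s3 (successors {s1, s2, s4}): φ is false.
  s4 (successors ∅): φ is true.
  s5 (successors {s2, s4, s5}): φ is false.
For instance, at s2:
  At s2: \Box \Box (r \to s) requires \Box (r \to s) at every successor {s0, s2, s3, s4, s5}.
    \Box (r \to s) fails at s0, so \Box \Box (r \to s) is false at s2.
      At s0: \Box (r \to s) requires r \to s at every successor {s1, s4, s5}.
        r \to s fails at s1, so \Box (r \to s) is false at s0.
Satisfying worlds: {s1, s4}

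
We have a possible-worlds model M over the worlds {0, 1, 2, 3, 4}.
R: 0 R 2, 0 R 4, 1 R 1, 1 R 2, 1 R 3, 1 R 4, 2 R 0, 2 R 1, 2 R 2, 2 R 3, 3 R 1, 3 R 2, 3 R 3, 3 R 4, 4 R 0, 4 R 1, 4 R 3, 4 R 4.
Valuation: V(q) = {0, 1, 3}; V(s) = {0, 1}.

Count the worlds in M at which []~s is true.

1

Let φ = []~s. Evaluate φ at each world:
  0 (successors {2, 4}): φ is true.
  1 (successors {1, 2, 3, 4}): φ is false.
  2 (successors {0, 1, 2, 3}): φ is false.
  3 (successors {1, 2, 3, 4}): φ is false.
  4 (successors {0, 1, 3, 4}): φ is false.
For instance, at 4:
  At 4: []~s requires ~s at every successor {0, 1, 3, 4}.
    ~s fails at 0, so []~s is false at 4.
Satisfying worlds: {0}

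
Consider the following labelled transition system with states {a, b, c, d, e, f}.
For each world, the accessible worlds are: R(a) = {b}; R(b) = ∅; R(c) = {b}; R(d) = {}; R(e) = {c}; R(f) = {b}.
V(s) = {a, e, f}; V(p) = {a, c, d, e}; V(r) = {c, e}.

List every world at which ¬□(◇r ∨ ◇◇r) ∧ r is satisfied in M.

c, e

Recall that □ψ holds at a world iff ψ holds at every accessible world, and ◇ψ holds iff ψ holds at some accessible world.
Let φ = ¬□(◇r ∨ ◇◇r) ∧ r. Evaluate φ at each world:
  a (successors {b}): φ is false.
  b (successors ∅): φ is false.
  c (successors {b}): φ is true.
  d (successors ∅): φ is false.
  e (successors {c}): φ is true.
  f (successors {b}): φ is false.
For instance, at c:
  At c: ¬□(◇r ∨ ◇◇r) is true, r is true, so ¬□(◇r ∨ ◇◇r) ∧ r is true.
    At c: □(◇r ∨ ◇◇r) is false, so ¬□(◇r ∨ ◇◇r) is true.
      At c: □(◇r ∨ ◇◇r) requires ◇r ∨ ◇◇r at every successor {b}.
        ◇r ∨ ◇◇r fails at b, so □(◇r ∨ ◇◇r) is false at c.
Satisfying worlds: {c, e}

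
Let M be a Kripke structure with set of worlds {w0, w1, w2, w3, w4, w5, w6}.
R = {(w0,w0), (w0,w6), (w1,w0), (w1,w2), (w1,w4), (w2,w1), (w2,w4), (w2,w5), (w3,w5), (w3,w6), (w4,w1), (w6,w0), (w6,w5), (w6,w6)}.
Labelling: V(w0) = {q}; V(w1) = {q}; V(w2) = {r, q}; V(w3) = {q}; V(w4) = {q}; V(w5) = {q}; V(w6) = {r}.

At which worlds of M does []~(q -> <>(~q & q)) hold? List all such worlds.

w1, w2, w4, w5

Let φ = []~(q -> <>(~q & q)). Evaluate φ at each world:
  w0 (successors {w0, w6}): φ is false.
  w1 (successors {w0, w2, w4}): φ is true.
  w2 (successors {w1, w4, w5}): φ is true.
  w3 (successors {w5, w6}): φ is false.
  w4 (successors {w1}): φ is true.
  w5 (successors ∅): φ is true.
  w6 (successors {w0, w5, w6}): φ is false.
For instance, at w3:
  At w3: []~(q -> <>(~q & q)) requires ~(q -> <>(~q & q)) at every successor {w5, w6}.
    ~(q -> <>(~q & q)) fails at w6, so []~(q -> <>(~q & q)) is false at w3.
      At w6: q -> <>(~q & q) is true, so ~(q -> <>(~q & q)) is false.
Satisfying worlds: {w1, w2, w4, w5}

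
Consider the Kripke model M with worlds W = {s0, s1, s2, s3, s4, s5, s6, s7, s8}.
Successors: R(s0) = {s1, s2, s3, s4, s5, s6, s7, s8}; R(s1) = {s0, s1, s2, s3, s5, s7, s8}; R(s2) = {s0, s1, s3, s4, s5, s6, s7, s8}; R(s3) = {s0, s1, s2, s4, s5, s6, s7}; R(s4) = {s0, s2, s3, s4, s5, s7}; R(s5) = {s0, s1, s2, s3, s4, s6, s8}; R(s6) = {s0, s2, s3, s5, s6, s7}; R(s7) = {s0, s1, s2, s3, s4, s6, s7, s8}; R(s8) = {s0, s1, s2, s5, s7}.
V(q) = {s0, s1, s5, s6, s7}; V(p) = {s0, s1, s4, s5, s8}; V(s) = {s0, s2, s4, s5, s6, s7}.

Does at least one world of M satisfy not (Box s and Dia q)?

Let φ = not (Box s and Dia q). Evaluate φ at each world:
  s0 (successors {s1, s2, s3, s4, s5, s6, s7, s8}): φ is true.
  s1 (successors {s0, s1, s2, s3, s5, s7, s8}): φ is true.
  s2 (successors {s0, s1, s3, s4, s5, s6, s7, s8}): φ is true.
  s3 (successors {s0, s1, s2, s4, s5, s6, s7}): φ is true.
  s4 (successors {s0, s2, s3, s4, s5, s7}): φ is true.
  s5 (successors {s0, s1, s2, s3, s4, s6, s8}): φ is true.
  s6 (successors {s0, s2, s3, s5, s6, s7}): φ is true.
  s7 (successors {s0, s1, s2, s3, s4, s6, s7, s8}): φ is true.
  s8 (successors {s0, s1, s2, s5, s7}): φ is true.
Detail at s0 (witness):
  At s0: Box s and Dia q is false, so not (Box s and Dia q) is true.
    At s0: Box s is false, Dia q is true, so Box s and Dia q is false.
      At s0: Box s requires s at every successor {s1, s2, s3, s4, s5, s6, s7, s8}.
        s fails at s1, so Box s is false at s0.
      At s0: Dia q requires q at some successor in {s1, s2, s3, s4, s5, s6, s7, s8}.
        q holds at s1, so Dia q is true at s0.

Yes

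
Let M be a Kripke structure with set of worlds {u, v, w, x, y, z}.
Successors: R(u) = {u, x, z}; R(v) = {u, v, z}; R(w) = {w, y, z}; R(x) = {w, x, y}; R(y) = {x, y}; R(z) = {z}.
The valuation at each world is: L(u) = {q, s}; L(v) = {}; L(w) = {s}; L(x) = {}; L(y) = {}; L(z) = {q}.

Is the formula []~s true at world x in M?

At x: []~s requires ~s at every successor {w, x, y}.
  ~s fails at w, so []~s is false at x.

No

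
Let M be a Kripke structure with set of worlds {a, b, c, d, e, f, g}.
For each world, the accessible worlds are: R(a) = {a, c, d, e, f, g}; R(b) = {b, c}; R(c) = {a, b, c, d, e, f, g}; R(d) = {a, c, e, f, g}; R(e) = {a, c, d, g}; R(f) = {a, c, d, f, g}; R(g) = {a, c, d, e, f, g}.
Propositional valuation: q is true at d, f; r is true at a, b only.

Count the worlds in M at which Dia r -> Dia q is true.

Let φ = Dia r -> Dia q. Evaluate φ at each world:
  a (successors {a, c, d, e, f, g}): φ is true.
  b (successors {b, c}): φ is false.
  c (successors {a, b, c, d, e, f, g}): φ is true.
  d (successors {a, c, e, f, g}): φ is true.
  e (successors {a, c, d, g}): φ is true.
  f (successors {a, c, d, f, g}): φ is true.
  g (successors {a, c, d, e, f, g}): φ is true.
For instance, at g:
  At g: Dia r is true, Dia q is true, so Dia r -> Dia q is true.
    At g: Dia r requires r at some successor in {a, c, d, e, f, g}.
      r holds at a, so Dia r is true at g.
    At g: Dia q requires q at some successor in {a, c, d, e, f, g}.
      q holds at d, so Dia q is true at g.
Satisfying worlds: {a, c, d, e, f, g}

6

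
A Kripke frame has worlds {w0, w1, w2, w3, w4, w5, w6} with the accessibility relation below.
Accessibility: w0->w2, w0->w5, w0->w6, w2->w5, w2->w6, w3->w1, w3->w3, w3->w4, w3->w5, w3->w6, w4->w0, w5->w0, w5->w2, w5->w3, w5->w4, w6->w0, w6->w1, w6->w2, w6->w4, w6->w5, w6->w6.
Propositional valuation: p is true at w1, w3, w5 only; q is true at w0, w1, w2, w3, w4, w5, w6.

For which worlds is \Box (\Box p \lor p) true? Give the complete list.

Let φ = \Box (\Box p \lor p). Evaluate φ at each world:
  w0 (successors {w2, w5, w6}): φ is false.
  w1 (successors ∅): φ is true.
  w2 (successors {w5, w6}): φ is false.
  w3 (successors {w1, w3, w4, w5, w6}): φ is false.
  w4 (successors {w0}): φ is false.
  w5 (successors {w0, w2, w3, w4}): φ is false.
  w6 (successors {w0, w1, w2, w4, w5, w6}): φ is false.
For instance, at w0:
  At w0: \Box (\Box p \lor p) requires \Box p \lor p at every successor {w2, w5, w6}.
    \Box p \lor p fails at w2, so \Box (\Box p \lor p) is false at w0.
      At w2: \Box p is false, p is false, so \Box p \lor p is false.
Satisfying worlds: {w1}

w1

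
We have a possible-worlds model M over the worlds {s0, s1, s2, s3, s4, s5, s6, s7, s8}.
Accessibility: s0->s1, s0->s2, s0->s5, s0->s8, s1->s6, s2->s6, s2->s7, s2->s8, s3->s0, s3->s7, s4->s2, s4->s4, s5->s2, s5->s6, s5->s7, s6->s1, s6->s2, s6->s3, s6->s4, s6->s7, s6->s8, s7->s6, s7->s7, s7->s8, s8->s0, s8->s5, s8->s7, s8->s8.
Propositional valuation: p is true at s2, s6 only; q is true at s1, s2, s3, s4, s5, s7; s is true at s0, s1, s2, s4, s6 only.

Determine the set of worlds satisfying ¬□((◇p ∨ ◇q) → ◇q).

Recall that □ψ holds at a world iff ψ holds at every accessible world, and ◇ψ holds iff ψ holds at some accessible world.
Let φ = ¬□((◇p ∨ ◇q) → ◇q). Evaluate φ at each world:
  s0 (successors {s1, s2, s5, s8}): φ is true.
  s1 (successors {s6}): φ is false.
  s2 (successors {s6, s7, s8}): φ is false.
  s3 (successors {s0, s7}): φ is false.
  s4 (successors {s2, s4}): φ is false.
  s5 (successors {s2, s6, s7}): φ is false.
  s6 (successors {s1, s2, s3, s4, s7, s8}): φ is true.
  s7 (successors {s6, s7, s8}): φ is false.
  s8 (successors {s0, s5, s7, s8}): φ is false.
For instance, at s4:
  At s4: □((◇p ∨ ◇q) → ◇q) is true, so ¬□((◇p ∨ ◇q) → ◇q) is false.
    At s4: □((◇p ∨ ◇q) → ◇q) requires (◇p ∨ ◇q) → ◇q at every successor {s2, s4}.
      At s2: (◇p ∨ ◇q) → ◇q is true.
      At s4: (◇p ∨ ◇q) → ◇q is true.
    So □((◇p ∨ ◇q) → ◇q) is true at s4.
Satisfying worlds: {s0, s6}

s0, s6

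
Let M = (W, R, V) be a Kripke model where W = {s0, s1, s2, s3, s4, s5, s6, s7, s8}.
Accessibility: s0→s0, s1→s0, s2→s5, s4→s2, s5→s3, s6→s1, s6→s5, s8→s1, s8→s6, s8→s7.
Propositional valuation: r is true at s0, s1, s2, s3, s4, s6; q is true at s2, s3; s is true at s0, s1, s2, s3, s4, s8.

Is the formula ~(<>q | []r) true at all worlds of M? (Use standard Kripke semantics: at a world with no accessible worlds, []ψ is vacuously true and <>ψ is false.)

No

Let φ = ~(<>q | []r). Evaluate φ at each world:
  s0 (successors {s0}): φ is false.
  s1 (successors {s0}): φ is false.
  s2 (successors {s5}): φ is true.
  s3 (successors ∅): φ is false.
  s4 (successors {s2}): φ is false.
  s5 (successors {s3}): φ is false.
  s6 (successors {s1, s5}): φ is true.
  s7 (successors ∅): φ is false.
  s8 (successors {s1, s6, s7}): φ is true.
Detail at s0 (counterexample):
  At s0: <>q | []r is true, so ~(<>q | []r) is false.
    At s0: <>q is false, []r is true, so <>q | []r is true.
      At s0: <>q requires q at some successor in {s0}.
        At s0: q is false.
      So <>q is false at s0.
      At s0: []r requires r at every successor {s0}.
        At s0: r is true.
      So []r is true at s0.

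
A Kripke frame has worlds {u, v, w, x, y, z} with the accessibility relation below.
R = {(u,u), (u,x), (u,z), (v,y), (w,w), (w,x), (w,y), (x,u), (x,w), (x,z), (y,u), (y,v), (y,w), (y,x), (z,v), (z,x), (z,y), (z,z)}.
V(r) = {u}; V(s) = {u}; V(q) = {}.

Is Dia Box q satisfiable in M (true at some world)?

Recall that Box ψ holds at a world iff ψ holds at every accessible world, and Dia ψ holds iff ψ holds at some accessible world.
Let φ = Dia Box q. Evaluate φ at each world:
  u (successors {u, x, z}): φ is false.
  v (successors {y}): φ is false.
  w (successors {w, x, y}): φ is false.
  x (successors {u, w, z}): φ is false.
  y (successors {u, v, w, x}): φ is false.
  z (successors {v, x, y, z}): φ is false.
For instance, at w:
  At w: Dia Box q requires Box q at some successor in {w, x, y}.
    At w: Box q is false.
    At x: Box q is false.
    At y: Box q is false.
  So Dia Box q is false at w.

No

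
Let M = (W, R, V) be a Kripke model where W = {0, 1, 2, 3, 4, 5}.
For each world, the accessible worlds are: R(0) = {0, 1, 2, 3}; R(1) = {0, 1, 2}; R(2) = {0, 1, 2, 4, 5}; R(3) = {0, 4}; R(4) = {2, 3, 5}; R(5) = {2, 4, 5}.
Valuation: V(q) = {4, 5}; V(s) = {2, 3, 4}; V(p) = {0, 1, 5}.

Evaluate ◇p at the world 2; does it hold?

At 2: ◇p requires p at some successor in {0, 1, 2, 4, 5}.
  p holds at 0, so ◇p is true at 2.

Yes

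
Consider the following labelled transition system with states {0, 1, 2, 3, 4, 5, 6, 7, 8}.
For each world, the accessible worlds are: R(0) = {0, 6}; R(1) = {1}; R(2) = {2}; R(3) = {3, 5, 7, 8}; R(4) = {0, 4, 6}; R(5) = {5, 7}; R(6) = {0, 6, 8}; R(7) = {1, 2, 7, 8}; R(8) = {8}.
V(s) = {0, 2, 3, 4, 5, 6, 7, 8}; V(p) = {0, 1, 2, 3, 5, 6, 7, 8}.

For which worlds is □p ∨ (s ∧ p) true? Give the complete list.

0, 1, 2, 3, 5, 6, 7, 8

Let φ = □p ∨ (s ∧ p). Evaluate φ at each world:
  0 (successors {0, 6}): φ is true.
  1 (successors {1}): φ is true.
  2 (successors {2}): φ is true.
  3 (successors {3, 5, 7, 8}): φ is true.
  4 (successors {0, 4, 6}): φ is false.
  5 (successors {5, 7}): φ is true.
  6 (successors {0, 6, 8}): φ is true.
  7 (successors {1, 2, 7, 8}): φ is true.
  8 (successors {8}): φ is true.
For instance, at 2:
  At 2: □p is true, s ∧ p is true, so □p ∨ (s ∧ p) is true.
    At 2: □p requires p at every successor {2}.
      At 2: p is true.
    So □p is true at 2.
Satisfying worlds: {0, 1, 2, 3, 5, 6, 7, 8}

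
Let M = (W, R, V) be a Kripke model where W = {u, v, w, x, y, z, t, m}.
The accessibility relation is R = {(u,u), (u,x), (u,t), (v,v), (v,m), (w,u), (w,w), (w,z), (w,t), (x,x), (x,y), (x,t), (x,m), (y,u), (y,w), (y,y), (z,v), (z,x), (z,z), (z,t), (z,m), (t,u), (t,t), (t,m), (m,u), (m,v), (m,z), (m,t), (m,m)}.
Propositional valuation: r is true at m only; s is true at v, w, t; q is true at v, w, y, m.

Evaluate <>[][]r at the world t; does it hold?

No

At t: <>[][]r requires [][]r at some successor in {u, t, m}.
  At u: [][]r is false.
  At t: [][]r is false.
  At m: [][]r is false.
So <>[][]r is false at t.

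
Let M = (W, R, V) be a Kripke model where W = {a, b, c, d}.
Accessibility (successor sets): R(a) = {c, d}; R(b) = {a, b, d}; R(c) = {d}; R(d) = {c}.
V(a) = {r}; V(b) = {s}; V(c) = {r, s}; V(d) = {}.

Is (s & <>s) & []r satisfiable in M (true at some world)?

Let φ = (s & <>s) & []r. Evaluate φ at each world:
  a (successors {c, d}): φ is false.
  b (successors {a, b, d}): φ is false.
  c (successors {d}): φ is false.
  d (successors {c}): φ is false.
For instance, at d:
  At d: s & <>s is false, []r is true, so (s & <>s) & []r is false.
    At d: s is false, <>s is true, so s & <>s is false.
      At d: <>s requires s at some successor in {c}.
        s holds at c, so <>s is true at d.
    At d: []r requires r at every successor {c}.
      At c: r is true.
    So []r is true at d.

No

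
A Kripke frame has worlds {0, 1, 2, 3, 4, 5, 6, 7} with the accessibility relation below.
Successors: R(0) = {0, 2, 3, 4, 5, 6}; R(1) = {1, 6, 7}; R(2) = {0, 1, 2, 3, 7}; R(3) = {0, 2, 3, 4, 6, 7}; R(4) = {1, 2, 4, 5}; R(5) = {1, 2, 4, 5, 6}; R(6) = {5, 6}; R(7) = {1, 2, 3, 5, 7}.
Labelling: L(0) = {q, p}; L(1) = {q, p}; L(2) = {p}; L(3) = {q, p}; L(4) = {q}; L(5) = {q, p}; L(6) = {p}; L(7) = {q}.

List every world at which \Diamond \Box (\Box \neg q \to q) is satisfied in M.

0, 1, 2, 3, 4, 5, 6, 7

Recall that \Box ψ holds at a world iff ψ holds at every accessible world, and \Diamond ψ holds iff ψ holds at some accessible world.
Let φ = \Diamond \Box (\Box \neg q \to q). Evaluate φ at each world:
  0 (successors {0, 2, 3, 4, 5, 6}): φ is true.
  1 (successors {1, 6, 7}): φ is true.
  2 (successors {0, 1, 2, 3, 7}): φ is true.
  3 (successors {0, 2, 3, 4, 6, 7}): φ is true.
  4 (successors {1, 2, 4, 5}): φ is true.
  5 (successors {1, 2, 4, 5, 6}): φ is true.
  6 (successors {5, 6}): φ is true.
  7 (successors {1, 2, 3, 5, 7}): φ is true.
For instance, at 3:
  At 3: \Diamond \Box (\Box \neg q \to q) requires \Box (\Box \neg q \to q) at some successor in {0, 2, 3, 4, 6, 7}.
    \Box (\Box \neg q \to q) holds at 0, so \Diamond \Box (\Box \neg q \to q) is true at 3.
      At 0: \Box (\Box \neg q \to q) requires \Box \neg q \to q at every successor {0, 2, 3, 4, 5, 6}.
        At 0: \Box \neg q \to q is true.
        At 2: \Box \neg q \to q is true.
        At 3: \Box \neg q \to q is true.
        At 4: \Box \neg q \to q is true.
        At 5: \Box \neg q \to q is true.
        At 6: \Box \neg q \to q is true.
      So \Box (\Box \neg q \to q) is true at 0.
Satisfying worlds: {0, 1, 2, 3, 4, 5, 6, 7}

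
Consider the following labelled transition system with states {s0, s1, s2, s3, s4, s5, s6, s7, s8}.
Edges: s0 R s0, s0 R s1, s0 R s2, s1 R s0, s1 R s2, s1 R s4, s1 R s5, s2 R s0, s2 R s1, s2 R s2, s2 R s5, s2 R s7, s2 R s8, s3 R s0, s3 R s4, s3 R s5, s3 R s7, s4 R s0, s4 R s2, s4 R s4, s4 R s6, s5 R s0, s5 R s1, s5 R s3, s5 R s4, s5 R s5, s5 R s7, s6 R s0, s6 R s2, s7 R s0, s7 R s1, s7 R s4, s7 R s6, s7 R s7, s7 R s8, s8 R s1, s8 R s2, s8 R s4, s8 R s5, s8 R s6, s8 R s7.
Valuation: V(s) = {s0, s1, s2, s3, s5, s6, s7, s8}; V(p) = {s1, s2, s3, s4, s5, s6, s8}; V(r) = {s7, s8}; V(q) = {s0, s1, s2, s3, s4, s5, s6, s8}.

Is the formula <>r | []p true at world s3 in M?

Yes

At s3: <>r is true, []p is false, so <>r | []p is true.
  At s3: <>r requires r at some successor in {s0, s4, s5, s7}.
    r holds at s7, so <>r is true at s3.
  At s3: []p requires p at every successor {s0, s4, s5, s7}.
    p fails at s0, so []p is false at s3.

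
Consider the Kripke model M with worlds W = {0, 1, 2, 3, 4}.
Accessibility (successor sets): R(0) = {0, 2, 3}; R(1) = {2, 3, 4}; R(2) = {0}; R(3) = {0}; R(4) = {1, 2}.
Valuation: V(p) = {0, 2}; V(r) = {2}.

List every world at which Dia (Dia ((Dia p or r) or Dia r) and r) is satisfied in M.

Recall that Dia ψ holds at a world iff ψ holds at some accessible world.
Let φ = Dia (Dia ((Dia p or r) or Dia r) and r). Evaluate φ at each world:
  0 (successors {0, 2, 3}): φ is true.
  1 (successors {2, 3, 4}): φ is true.
  2 (successors {0}): φ is false.
  3 (successors {0}): φ is false.
  4 (successors {1, 2}): φ is true.
For instance, at 4:
  At 4: Dia (Dia ((Dia p or r) or Dia r) and r) requires Dia ((Dia p or r) or Dia r) and r at some successor in {1, 2}.
    Dia ((Dia p or r) or Dia r) and r holds at 2, so Dia (Dia ((Dia p or r) or Dia r) and r) is true at 4.
      At 2: Dia ((Dia p or r) or Dia r) is true, r is true, so Dia ((Dia p or r) or Dia r) and r is true.
Satisfying worlds: {0, 1, 4}

0, 1, 4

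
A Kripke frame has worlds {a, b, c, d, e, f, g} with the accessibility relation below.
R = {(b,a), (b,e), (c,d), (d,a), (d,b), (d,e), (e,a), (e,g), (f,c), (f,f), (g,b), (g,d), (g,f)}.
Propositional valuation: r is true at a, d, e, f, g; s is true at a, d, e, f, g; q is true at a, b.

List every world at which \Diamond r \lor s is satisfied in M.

a, b, c, d, e, f, g

Recall that \Diamond ψ holds at a world iff ψ holds at some accessible world.
Let φ = \Diamond r \lor s. Evaluate φ at each world:
  a (successors ∅): φ is true.
  b (successors {a, e}): φ is true.
  c (successors {d}): φ is true.
  d (successors {a, b, e}): φ is true.
  e (successors {a, g}): φ is true.
  f (successors {c, f}): φ is true.
  g (successors {b, d, f}): φ is true.
For instance, at c:
  At c: \Diamond r is true, s is false, so \Diamond r \lor s is true.
    At c: \Diamond r requires r at some successor in {d}.
      r holds at d, so \Diamond r is true at c.
Satisfying worlds: {a, b, c, d, e, f, g}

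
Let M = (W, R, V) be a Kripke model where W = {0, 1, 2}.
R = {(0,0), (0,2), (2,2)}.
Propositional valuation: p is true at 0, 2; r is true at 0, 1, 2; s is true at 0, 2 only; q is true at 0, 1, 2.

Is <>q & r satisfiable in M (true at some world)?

Recall that <>ψ holds at a world iff ψ holds at some accessible world.
Let φ = <>q & r. Evaluate φ at each world:
  0 (successors {0, 2}): φ is true.
  1 (successors ∅): φ is false.
  2 (successors {2}): φ is true.
Detail at 0 (witness):
  At 0: <>q is true, r is true, so <>q & r is true.
    At 0: <>q requires q at some successor in {0, 2}.
      q holds at 0, so <>q is true at 0.

Yes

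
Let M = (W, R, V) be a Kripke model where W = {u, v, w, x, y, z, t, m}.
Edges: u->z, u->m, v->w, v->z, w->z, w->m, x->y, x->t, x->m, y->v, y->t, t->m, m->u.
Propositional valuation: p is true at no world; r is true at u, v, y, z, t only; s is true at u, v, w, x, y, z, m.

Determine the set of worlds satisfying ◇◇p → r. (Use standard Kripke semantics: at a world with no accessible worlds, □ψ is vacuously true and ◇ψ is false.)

u, v, w, x, y, z, t, m

Let φ = ◇◇p → r. Evaluate φ at each world:
  u (successors {z, m}): φ is true.
  v (successors {w, z}): φ is true.
  w (successors {z, m}): φ is true.
  x (successors {y, t, m}): φ is true.
  y (successors {v, t}): φ is true.
  z (successors ∅): φ is true.
  t (successors {m}): φ is true.
  m (successors {u}): φ is true.
For instance, at w:
  At w: ◇◇p is false, r is false, so ◇◇p → r is true.
    At w: ◇◇p requires ◇p at some successor in {z, m}.
      At z: ◇p is false.
      At m: ◇p is false.
    So ◇◇p is false at w.
Satisfying worlds: {u, v, w, x, y, z, t, m}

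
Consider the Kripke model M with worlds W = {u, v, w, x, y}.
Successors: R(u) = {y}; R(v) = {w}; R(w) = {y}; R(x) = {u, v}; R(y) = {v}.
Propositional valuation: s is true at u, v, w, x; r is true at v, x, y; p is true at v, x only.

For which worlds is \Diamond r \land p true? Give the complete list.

x

Let φ = \Diamond r \land p. Evaluate φ at each world:
  u (successors {y}): φ is false.
  v (successors {w}): φ is false.
  w (successors {y}): φ is false.
  x (successors {u, v}): φ is true.
  y (successors {v}): φ is false.
For instance, at u:
  At u: \Diamond r is true, p is false, so \Diamond r \land p is false.
    At u: \Diamond r requires r at some successor in {y}.
      r holds at y, so \Diamond r is true at u.
Satisfying worlds: {x}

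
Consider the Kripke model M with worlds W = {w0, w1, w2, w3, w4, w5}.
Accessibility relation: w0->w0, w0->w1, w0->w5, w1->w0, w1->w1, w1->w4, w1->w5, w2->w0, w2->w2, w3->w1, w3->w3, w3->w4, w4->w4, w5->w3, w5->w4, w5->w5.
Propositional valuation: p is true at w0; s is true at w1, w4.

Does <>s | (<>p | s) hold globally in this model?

Yes

Let φ = <>s | (<>p | s). Evaluate φ at each world:
  w0 (successors {w0, w1, w5}): φ is true.
  w1 (successors {w0, w1, w4, w5}): φ is true.
  w2 (successors {w0, w2}): φ is true.
  w3 (successors {w1, w3, w4}): φ is true.
  w4 (successors {w4}): φ is true.
  w5 (successors {w3, w4, w5}): φ is true.
For instance, at w1:
  At w1: <>s is true, <>p | s is true, so <>s | (<>p | s) is true.
    At w1: <>s requires s at some successor in {w0, w1, w4, w5}.
      s holds at w1, so <>s is true at w1.
    At w1: <>p is true, s is true, so <>p | s is true.
      At w1: <>p requires p at some successor in {w0, w1, w4, w5}.
        p holds at w0, so <>p is true at w1.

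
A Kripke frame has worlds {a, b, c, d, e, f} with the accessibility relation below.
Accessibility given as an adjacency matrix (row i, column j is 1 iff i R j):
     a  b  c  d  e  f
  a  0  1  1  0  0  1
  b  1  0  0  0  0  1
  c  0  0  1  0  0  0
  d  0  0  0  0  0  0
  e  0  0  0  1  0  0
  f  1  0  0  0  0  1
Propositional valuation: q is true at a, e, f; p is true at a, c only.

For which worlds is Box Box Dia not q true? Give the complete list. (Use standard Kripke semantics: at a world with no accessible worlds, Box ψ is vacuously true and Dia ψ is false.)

c, d, e

Recall that Box ψ holds at a world iff ψ holds at every accessible world, and Dia ψ holds iff ψ holds at some accessible world.
Let φ = Box Box Dia not q. Evaluate φ at each world:
  a (successors {b, c, f}): φ is false.
  b (successors {a, f}): φ is false.
  c (successors {c}): φ is true.
  d (successors ∅): φ is true.
  e (successors {d}): φ is true.
  f (successors {a, f}): φ is false.
For instance, at e:
  At e: Box Box Dia not q requires Box Dia not q at every successor {d}.
      At d: no accessible worlds, so Box Dia not q holds vacuously.
  So Box Box Dia not q is true at e.
Satisfying worlds: {c, d, e}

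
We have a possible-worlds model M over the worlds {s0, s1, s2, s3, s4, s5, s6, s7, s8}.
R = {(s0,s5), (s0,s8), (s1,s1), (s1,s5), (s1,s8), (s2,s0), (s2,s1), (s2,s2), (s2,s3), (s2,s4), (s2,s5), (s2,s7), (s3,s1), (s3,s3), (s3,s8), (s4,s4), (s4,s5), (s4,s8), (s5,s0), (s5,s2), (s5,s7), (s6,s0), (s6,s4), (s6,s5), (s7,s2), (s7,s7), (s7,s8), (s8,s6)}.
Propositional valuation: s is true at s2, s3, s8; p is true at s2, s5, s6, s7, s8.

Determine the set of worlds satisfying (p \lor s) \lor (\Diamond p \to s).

s2, s3, s5, s6, s7, s8

Recall that \Diamond ψ holds at a world iff ψ holds at some accessible world.
Let φ = (p \lor s) \lor (\Diamond p \to s). Evaluate φ at each world:
  s0 (successors {s5, s8}): φ is false.
  s1 (successors {s1, s5, s8}): φ is false.
  s2 (successors {s0, s1, s2, s3, s4, s5, s7}): φ is true.
  s3 (successors {s1, s3, s8}): φ is true.
  s4 (successors {s4, s5, s8}): φ is false.
  s5 (successors {s0, s2, s7}): φ is true.
  s6 (successors {s0, s4, s5}): φ is true.
  s7 (successors {s2, s7, s8}): φ is true.
  s8 (successors {s6}): φ is true.
For instance, at s3:
  At s3: p \lor s is true, \Diamond p \to s is true, so (p \lor s) \lor (\Diamond p \to s) is true.
    At s3: \Diamond p is true, s is true, so \Diamond p \to s is true.
      At s3: \Diamond p requires p at some successor in {s1, s3, s8}.
        p holds at s8, so \Diamond p is true at s3.
Satisfying worlds: {s2, s3, s5, s6, s7, s8}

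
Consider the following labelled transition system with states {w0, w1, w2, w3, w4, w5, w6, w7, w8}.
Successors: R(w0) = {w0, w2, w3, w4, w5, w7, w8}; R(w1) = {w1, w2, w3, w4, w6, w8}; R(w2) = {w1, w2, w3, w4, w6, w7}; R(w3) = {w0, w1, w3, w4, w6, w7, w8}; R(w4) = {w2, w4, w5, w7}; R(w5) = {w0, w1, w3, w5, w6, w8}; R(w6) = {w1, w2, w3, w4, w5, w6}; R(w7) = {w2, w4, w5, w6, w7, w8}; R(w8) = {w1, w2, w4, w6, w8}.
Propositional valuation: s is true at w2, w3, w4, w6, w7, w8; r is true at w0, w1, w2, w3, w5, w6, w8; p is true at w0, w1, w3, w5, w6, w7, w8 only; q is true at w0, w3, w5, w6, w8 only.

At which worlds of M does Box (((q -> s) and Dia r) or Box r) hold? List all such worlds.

Let φ = Box (((q -> s) and Dia r) or Box r). Evaluate φ at each world:
  w0 (successors {w0, w2, w3, w4, w5, w7, w8}): φ is false.
  w1 (successors {w1, w2, w3, w4, w6, w8}): φ is true.
  w2 (successors {w1, w2, w3, w4, w6, w7}): φ is true.
  w3 (successors {w0, w1, w3, w4, w6, w7, w8}): φ is false.
  w4 (successors {w2, w4, w5, w7}): φ is true.
  w5 (successors {w0, w1, w3, w5, w6, w8}): φ is false.
  w6 (successors {w1, w2, w3, w4, w5, w6}): φ is true.
  w7 (successors {w2, w4, w5, w6, w7, w8}): φ is true.
  w8 (successors {w1, w2, w4, w6, w8}): φ is true.
For instance, at w5:
  At w5: Box (((q -> s) and Dia r) or Box r) requires ((q -> s) and Dia r) or Box r at every successor {w0, w1, w3, w5, w6, w8}.
    ((q -> s) and Dia r) or Box r fails at w0, so Box (((q -> s) and Dia r) or Box r) is false at w5.
      At w0: (q -> s) and Dia r is false, Box r is false, so ((q -> s) and Dia r) or Box r is false.
Satisfying worlds: {w1, w2, w4, w6, w7, w8}

w1, w2, w4, w6, w7, w8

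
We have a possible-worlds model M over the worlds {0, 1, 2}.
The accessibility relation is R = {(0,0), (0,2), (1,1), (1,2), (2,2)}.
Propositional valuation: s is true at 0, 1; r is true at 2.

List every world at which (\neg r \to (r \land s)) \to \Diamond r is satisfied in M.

Let φ = (\neg r \to (r \land s)) \to \Diamond r. Evaluate φ at each world:
  0 (successors {0, 2}): φ is true.
  1 (successors {1, 2}): φ is true.
  2 (successors {2}): φ is true.
For instance, at 2:
  At 2: \neg r \to (r \land s) is true, \Diamond r is true, so (\neg r \to (r \land s)) \to \Diamond r is true.
    At 2: \Diamond r requires r at some successor in {2}.
      r holds at 2, so \Diamond r is true at 2.
Satisfying worlds: {0, 1, 2}

0, 1, 2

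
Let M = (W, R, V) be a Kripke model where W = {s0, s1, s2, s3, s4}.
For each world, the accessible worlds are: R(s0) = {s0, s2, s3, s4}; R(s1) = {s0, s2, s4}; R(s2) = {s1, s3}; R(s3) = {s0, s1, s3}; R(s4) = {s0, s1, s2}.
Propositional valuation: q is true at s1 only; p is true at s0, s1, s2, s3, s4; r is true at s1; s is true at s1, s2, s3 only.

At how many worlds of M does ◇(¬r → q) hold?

Recall that ◇ψ holds at a world iff ψ holds at some accessible world.
Let φ = ◇(¬r → q). Evaluate φ at each world:
  s0 (successors {s0, s2, s3, s4}): φ is false.
  s1 (successors {s0, s2, s4}): φ is false.
  s2 (successors {s1, s3}): φ is true.
  s3 (successors {s0, s1, s3}): φ is true.
  s4 (successors {s0, s1, s2}): φ is true.
For instance, at s0:
  At s0: ◇(¬r → q) requires ¬r → q at some successor in {s0, s2, s3, s4}.
    At s0: ¬r → q is false.
    At s2: ¬r → q is false.
    At s3: ¬r → q is false.
    At s4: ¬r → q is false.
  So ◇(¬r → q) is false at s0.
Satisfying worlds: {s2, s3, s4}

3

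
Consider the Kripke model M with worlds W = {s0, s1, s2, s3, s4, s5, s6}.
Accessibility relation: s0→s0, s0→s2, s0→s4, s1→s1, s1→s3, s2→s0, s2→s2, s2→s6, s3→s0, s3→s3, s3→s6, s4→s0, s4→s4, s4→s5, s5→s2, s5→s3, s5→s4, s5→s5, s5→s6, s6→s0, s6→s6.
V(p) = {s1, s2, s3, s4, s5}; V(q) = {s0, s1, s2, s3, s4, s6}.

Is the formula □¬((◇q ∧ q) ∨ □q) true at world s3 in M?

At s3: □¬((◇q ∧ q) ∨ □q) requires ¬((◇q ∧ q) ∨ □q) at every successor {s0, s3, s6}.
  ¬((◇q ∧ q) ∨ □q) fails at s0, so □¬((◇q ∧ q) ∨ □q) is false at s3.
    At s0: (◇q ∧ q) ∨ □q is true, so ¬((◇q ∧ q) ∨ □q) is false.
      At s0: ◇q ∧ q is true, □q is true, so (◇q ∧ q) ∨ □q is true.

No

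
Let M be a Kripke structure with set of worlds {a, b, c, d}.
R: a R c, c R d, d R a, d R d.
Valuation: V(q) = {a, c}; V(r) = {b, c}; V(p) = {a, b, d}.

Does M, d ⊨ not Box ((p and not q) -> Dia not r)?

At d: Box ((p and not q) -> Dia not r) is true, so not Box ((p and not q) -> Dia not r) is false.
  At d: Box ((p and not q) -> Dia not r) requires (p and not q) -> Dia not r at every successor {a, d}.
      At a: p and not q is false, Dia not r is false, so (p and not q) -> Dia not r is true.
      At d: p and not q is true, Dia not r is true, so (p and not q) -> Dia not r is true.
  So Box ((p and not q) -> Dia not r) is true at d.

No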